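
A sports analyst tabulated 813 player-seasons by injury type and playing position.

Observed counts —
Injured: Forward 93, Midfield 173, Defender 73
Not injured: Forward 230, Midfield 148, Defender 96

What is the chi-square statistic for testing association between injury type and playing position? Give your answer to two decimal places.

Row totals: 339, 474. Column totals: 323, 321, 169. Grand total N = 813.
Expected counts (row total × column total / N):
  Injured, Forward: 339×323/813 = 134.683
  Injured, Midfield: 339×321/813 = 133.849
  Injured, Defender: 339×169/813 = 70.469
  Not injured, Forward: 474×323/813 = 188.317
  Not injured, Midfield: 474×321/813 = 187.151
  Not injured, Defender: 474×169/813 = 98.531
Contributions (O − E)²/E:
  (93 − 134.683)²/134.683 = 12.9005
  (173 − 133.849)²/133.849 = 11.4517
  (73 − 70.469)²/70.469 = 0.0909
  (230 − 188.317)²/188.317 = 9.2263
  (148 − 187.151)²/187.151 = 8.1902
  (96 − 98.531)²/98.531 = 0.0650
χ² = 12.9005 + 11.4517 + 0.0909 + 9.2263 + 8.1902 + 0.0650 = 41.92

41.92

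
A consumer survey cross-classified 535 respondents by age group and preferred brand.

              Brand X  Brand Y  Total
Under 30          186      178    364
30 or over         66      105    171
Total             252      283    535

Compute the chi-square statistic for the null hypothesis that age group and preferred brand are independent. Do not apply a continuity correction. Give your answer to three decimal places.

Grand total N = 535.
Expected counts (row total × column total / N):
  Under 30, Brand X: 364×252/535 = 171.4542
  Under 30, Brand Y: 364×283/535 = 192.5458
  30 or over, Brand X: 171×252/535 = 80.5458
  30 or over, Brand Y: 171×283/535 = 90.4542
Contributions (O − E)²/E:
  (186 − 171.4542)²/171.4542 = 1.2340
  (178 − 192.5458)²/192.5458 = 1.0989
  (66 − 80.5458)²/80.5458 = 2.6268
  (105 − 90.4542)²/90.4542 = 2.3391
χ² = 1.2340 + 1.0989 + 2.6268 + 2.3391 = 7.299

7.299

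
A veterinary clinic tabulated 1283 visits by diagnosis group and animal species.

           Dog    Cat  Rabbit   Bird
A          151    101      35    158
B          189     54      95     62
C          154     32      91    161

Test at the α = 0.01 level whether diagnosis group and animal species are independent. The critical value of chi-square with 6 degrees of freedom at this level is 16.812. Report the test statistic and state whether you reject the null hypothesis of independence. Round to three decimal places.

Row totals: 445, 400, 438. Column totals: 494, 187, 221, 381. Grand total N = 1283.
Expected counts (row total × column total / N):
  A, Dog: 445×494/1283 = 171.3406
  A, Cat: 445×187/1283 = 64.8597
  A, Rabbit: 445×221/1283 = 76.6524
  A, Bird: 445×381/1283 = 132.1473
  B, Dog: 400×494/1283 = 154.0140
  B, Cat: 400×187/1283 = 58.3009
  B, Rabbit: 400×221/1283 = 68.9010
  B, Bird: 400×381/1283 = 118.7841
  C, Dog: 438×494/1283 = 168.6454
  C, Cat: 438×187/1283 = 63.8394
  C, Rabbit: 438×221/1283 = 75.4466
  C, Bird: 438×381/1283 = 130.0686
Contributions (O − E)²/E:
  (151 − 171.3406)²/171.3406 = 2.4147
  (101 − 64.8597)²/64.8597 = 20.1376
  (35 − 76.6524)²/76.6524 = 22.6336
  (158 − 132.1473)²/132.1473 = 5.0577
  (189 − 154.0140)²/154.0140 = 7.9475
  (54 − 58.3009)²/58.3009 = 0.3173
  (95 − 68.9010)²/68.9010 = 9.8860
  (62 − 118.7841)²/118.7841 = 27.1453
  (154 − 168.6454)²/168.6454 = 1.2718
  (32 − 63.8394)²/63.8394 = 15.8797
  (91 − 75.4466)²/75.4466 = 3.2064
  (161 − 130.0686)²/130.0686 = 7.3557
χ² = 2.4147 + 20.1376 + 22.6336 + 5.0577 + 7.9475 + 0.3173 + 9.8860 + 27.1453 + 1.2718 + 15.8797 + 3.2064 + 7.3557 = 123.253
df = (3−1)(4−1) = 6. Since 123.253 > 16.812, reject the null hypothesis of independence at α = 0.01.

123.253; reject H₀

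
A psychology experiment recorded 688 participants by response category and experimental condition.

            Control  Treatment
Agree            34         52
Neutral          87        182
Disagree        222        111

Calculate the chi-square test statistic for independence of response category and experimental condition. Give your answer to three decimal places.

74.312

Row totals: 86, 269, 333. Column totals: 343, 345. Grand total N = 688.
Expected counts (row total × column total / N):
  Agree, Control: 86×343/688 = 42.8750
  Agree, Treatment: 86×345/688 = 43.1250
  Neutral, Control: 269×343/688 = 134.1090
  Neutral, Treatment: 269×345/688 = 134.8910
  Disagree, Control: 333×343/688 = 166.0160
  Disagree, Treatment: 333×345/688 = 166.9840
Contributions (O − E)²/E:
  (34 − 42.8750)²/42.8750 = 1.8371
  (52 − 43.1250)²/43.1250 = 1.8264
  (87 − 134.1090)²/134.1090 = 16.5482
  (182 − 134.8910)²/134.8910 = 16.4522
  (222 − 166.0160)²/166.0160 = 18.8790
  (111 − 166.9840)²/166.9840 = 18.7695
χ² = 1.8371 + 1.8264 + 16.5482 + 16.4522 + 18.8790 + 18.7695 = 74.312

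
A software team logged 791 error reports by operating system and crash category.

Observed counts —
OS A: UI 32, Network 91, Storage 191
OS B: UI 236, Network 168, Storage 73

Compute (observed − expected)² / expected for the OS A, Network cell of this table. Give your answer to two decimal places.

Row total (OS A) = 314; column total (Network) = 259; N = 791.
Expected count E = 314 × 259 / 791 = 102.814.
Contribution = (O − E)²/E = (91 − 102.814)² / 102.814 = 1.36.

1.36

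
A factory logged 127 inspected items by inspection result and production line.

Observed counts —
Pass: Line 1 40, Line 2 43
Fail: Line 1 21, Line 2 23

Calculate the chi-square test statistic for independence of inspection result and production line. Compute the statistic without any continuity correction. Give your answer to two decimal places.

0.00

Row totals: 83, 44. Column totals: 61, 66. Grand total N = 127.
Expected counts (row total × column total / N):
  Pass, Line 1: 83×61/127 = 39.866
  Pass, Line 2: 83×66/127 = 43.134
  Fail, Line 1: 44×61/127 = 21.134
  Fail, Line 2: 44×66/127 = 22.866
Contributions (O − E)²/E:
  (40 − 39.866)²/39.866 = 0.0005
  (43 − 43.134)²/43.134 = 0.0004
  (21 − 21.134)²/21.134 = 0.0008
  (23 − 22.866)²/22.866 = 0.0008
χ² = 0.0005 + 0.0004 + 0.0008 + 0.0008 = 0.00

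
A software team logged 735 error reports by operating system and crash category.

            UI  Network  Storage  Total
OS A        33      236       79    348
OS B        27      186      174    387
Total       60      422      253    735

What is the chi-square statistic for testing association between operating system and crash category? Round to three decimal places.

Grand total N = 735.
Expected counts (row total × column total / N):
  OS A, UI: 348×60/735 = 28.4082
  OS A, Network: 348×422/735 = 199.8041
  OS A, Storage: 348×253/735 = 119.7878
  OS B, UI: 387×60/735 = 31.5918
  OS B, Network: 387×422/735 = 222.1959
  OS B, Storage: 387×253/735 = 133.2122
Contributions (O − E)²/E:
  (33 − 28.4082)²/28.4082 = 0.7422
  (236 − 199.8041)²/199.8041 = 6.5571
  (79 − 119.7878)²/119.7878 = 13.8883
  (27 − 31.5918)²/31.5918 = 0.6674
  (186 − 222.1959)²/222.1959 = 5.8963
  (174 − 133.2122)²/133.2122 = 12.4887
χ² = 0.7422 + 6.5571 + 13.8883 + 0.6674 + 5.8963 + 12.4887 = 40.240

40.240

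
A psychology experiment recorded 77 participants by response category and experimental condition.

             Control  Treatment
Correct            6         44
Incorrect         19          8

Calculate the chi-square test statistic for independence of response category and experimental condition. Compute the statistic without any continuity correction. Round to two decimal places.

27.24

Row totals: 50, 27. Column totals: 25, 52. Grand total N = 77.
Expected counts (row total × column total / N):
  Correct, Control: 50×25/77 = 16.2338
  Correct, Treatment: 50×52/77 = 33.7662
  Incorrect, Control: 27×25/77 = 8.7662
  Incorrect, Treatment: 27×52/77 = 18.2338
Contributions (O − E)²/E:
  (6 − 16.2338)²/16.2338 = 6.4514
  (44 − 33.7662)²/33.7662 = 3.1016
  (19 − 8.7662)²/8.7662 = 11.9471
  (8 − 18.2338)²/18.2338 = 5.7438
χ² = 6.4514 + 3.1016 + 11.9471 + 5.7438 = 27.24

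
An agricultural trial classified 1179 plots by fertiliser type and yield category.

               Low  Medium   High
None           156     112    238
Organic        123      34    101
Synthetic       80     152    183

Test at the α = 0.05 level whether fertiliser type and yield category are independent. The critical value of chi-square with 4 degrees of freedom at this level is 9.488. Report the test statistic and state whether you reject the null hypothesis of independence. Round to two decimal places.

82.65; reject H₀

Row totals: 506, 258, 415. Column totals: 359, 298, 522. Grand total N = 1179.
Expected counts (row total × column total / N):
  None, Low: 506×359/1179 = 154.075
  None, Medium: 506×298/1179 = 127.895
  None, High: 506×522/1179 = 224.031
  Organic, Low: 258×359/1179 = 78.560
  Organic, Medium: 258×298/1179 = 65.211
  Organic, High: 258×522/1179 = 114.229
  Synthetic, Low: 415×359/1179 = 126.366
  Synthetic, Medium: 415×298/1179 = 104.894
  Synthetic, High: 415×522/1179 = 183.740
Contributions (O − E)²/E:
  (156 − 154.075)²/154.075 = 0.0241
  (112 − 127.895)²/127.895 = 1.9755
  (238 − 224.031)²/224.031 = 0.8710
  (123 − 78.560)²/78.560 = 25.1389
  (34 − 65.211)²/65.211 = 14.9381
  (101 − 114.229)²/114.229 = 1.5321
  (80 − 126.366)²/126.366 = 17.0125
  (152 − 104.894)²/104.894 = 21.1545
  (183 − 183.740)²/183.740 = 0.0030
χ² = 0.0241 + 1.9755 + 0.8710 + 25.1389 + 14.9381 + 1.5321 + 17.0125 + 21.1545 + 0.0030 = 82.65
df = (3−1)(3−1) = 4. Since 82.65 > 9.488, reject the null hypothesis of independence at α = 0.05.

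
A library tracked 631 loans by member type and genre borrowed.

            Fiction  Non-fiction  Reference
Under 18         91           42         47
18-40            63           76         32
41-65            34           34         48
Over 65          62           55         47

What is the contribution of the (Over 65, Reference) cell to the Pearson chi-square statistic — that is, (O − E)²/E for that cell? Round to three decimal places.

0.070

Row total (Over 65) = 164; column total (Reference) = 174; N = 631.
Expected count E = 164 × 174 / 631 = 45.2235.
Contribution = (O − E)²/E = (47 − 45.2235)² / 45.2235 = 0.070.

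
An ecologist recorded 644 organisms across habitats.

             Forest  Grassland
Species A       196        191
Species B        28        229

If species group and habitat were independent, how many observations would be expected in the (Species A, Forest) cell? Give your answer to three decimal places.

Row total (Species A) = 387; column total (Forest) = 224; grand total N = 644.
Expected count = (row total × column total) / N = 387 × 224 / 644 = 134.609.

134.609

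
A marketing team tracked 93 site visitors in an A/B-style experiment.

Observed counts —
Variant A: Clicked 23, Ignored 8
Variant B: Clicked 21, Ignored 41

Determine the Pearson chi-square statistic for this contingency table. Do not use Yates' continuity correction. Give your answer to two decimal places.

13.48

Row totals: 31, 62. Column totals: 44, 49. Grand total N = 93.
Expected counts (row total × column total / N):
  Variant A, Clicked: 31×44/93 = 14.667
  Variant A, Ignored: 31×49/93 = 16.333
  Variant B, Clicked: 62×44/93 = 29.333
  Variant B, Ignored: 62×49/93 = 32.667
Contributions (O − E)²/E:
  (23 − 14.667)²/14.667 = 4.7344
  (8 − 16.333)²/16.333 = 4.2514
  (21 − 29.333)²/29.333 = 2.3673
  (41 − 32.667)²/32.667 = 2.1257
χ² = 4.7344 + 4.2514 + 2.3673 + 2.1257 = 13.48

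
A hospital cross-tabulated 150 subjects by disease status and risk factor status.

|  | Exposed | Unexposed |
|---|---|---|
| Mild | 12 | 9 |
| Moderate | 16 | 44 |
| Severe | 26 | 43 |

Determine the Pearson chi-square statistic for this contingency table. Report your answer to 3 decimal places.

6.428

Row totals: 21, 60, 69. Column totals: 54, 96. Grand total N = 150.
Expected counts (row total × column total / N):
  Mild, Exposed: 21×54/150 = 7.5600
  Mild, Unexposed: 21×96/150 = 13.4400
  Moderate, Exposed: 60×54/150 = 21.6000
  Moderate, Unexposed: 60×96/150 = 38.4000
  Severe, Exposed: 69×54/150 = 24.8400
  Severe, Unexposed: 69×96/150 = 44.1600
Contributions (O − E)²/E:
  (12 − 7.5600)²/7.5600 = 2.6076
  (9 − 13.4400)²/13.4400 = 1.4668
  (16 − 21.6000)²/21.6000 = 1.4519
  (44 − 38.4000)²/38.4000 = 0.8167
  (26 − 24.8400)²/24.8400 = 0.0542
  (43 − 44.1600)²/44.1600 = 0.0305
χ² = 2.6076 + 1.4668 + 1.4519 + 0.8167 + 0.0542 + 0.0305 = 6.428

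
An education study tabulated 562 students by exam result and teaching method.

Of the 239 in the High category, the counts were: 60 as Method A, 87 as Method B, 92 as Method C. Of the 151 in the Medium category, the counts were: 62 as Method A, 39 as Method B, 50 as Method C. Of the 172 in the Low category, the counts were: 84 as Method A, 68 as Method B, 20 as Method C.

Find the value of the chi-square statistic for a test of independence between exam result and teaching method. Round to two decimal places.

47.63

Row totals: 239, 151, 172. Column totals: 206, 194, 162. Grand total N = 562.
Expected counts (row total × column total / N):
  High, Method A: 239×206/562 = 87.605
  High, Method B: 239×194/562 = 82.502
  High, Method C: 239×162/562 = 68.893
  Medium, Method A: 151×206/562 = 55.349
  Medium, Method B: 151×194/562 = 52.125
  Medium, Method C: 151×162/562 = 43.527
  Low, Method A: 172×206/562 = 63.046
  Low, Method B: 172×194/562 = 59.374
  Low, Method C: 172×162/562 = 49.580
Contributions (O − E)²/E:
  (60 − 87.605)²/87.605 = 8.6985
  (87 − 82.502)²/82.502 = 0.2452
  (92 − 68.893)²/68.893 = 7.7502
  (62 − 55.349)²/55.349 = 0.7992
  (39 − 52.125)²/52.125 = 3.3049
  (50 − 43.527)²/43.527 = 0.9626
  (84 − 63.046)²/63.046 = 6.9643
  (68 − 59.374)²/59.374 = 1.2532
  (20 − 49.580)²/49.580 = 17.6478
χ² = 8.6985 + 0.2452 + 7.7502 + 0.7992 + 3.3049 + 0.9626 + 6.9643 + 1.2532 + 17.6478 = 47.63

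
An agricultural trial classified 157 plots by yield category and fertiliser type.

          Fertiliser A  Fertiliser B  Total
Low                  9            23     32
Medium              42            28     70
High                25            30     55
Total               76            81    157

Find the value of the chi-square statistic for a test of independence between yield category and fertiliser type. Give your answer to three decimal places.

Grand total N = 157.
Expected counts (row total × column total / N):
  Low, Fertiliser A: 32×76/157 = 15.4904
  Low, Fertiliser B: 32×81/157 = 16.5096
  Medium, Fertiliser A: 70×76/157 = 33.8854
  Medium, Fertiliser B: 70×81/157 = 36.1146
  High, Fertiliser A: 55×76/157 = 26.6242
  High, Fertiliser B: 55×81/157 = 28.3758
Contributions (O − E)²/E:
  (9 − 15.4904)²/15.4904 = 2.7194
  (23 − 16.5096)²/16.5096 = 2.5516
  (42 − 33.8854)²/33.8854 = 1.9432
  (28 − 36.1146)²/36.1146 = 1.8233
  (25 − 26.6242)²/26.6242 = 0.0991
  (30 − 28.3758)²/28.3758 = 0.0930
χ² = 2.7194 + 2.5516 + 1.9432 + 1.8233 + 0.0991 + 0.0930 = 9.230

9.230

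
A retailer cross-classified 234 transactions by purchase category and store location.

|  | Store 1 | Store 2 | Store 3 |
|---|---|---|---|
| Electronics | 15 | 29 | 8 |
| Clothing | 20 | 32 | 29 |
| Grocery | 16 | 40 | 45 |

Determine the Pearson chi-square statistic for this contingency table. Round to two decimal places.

Row totals: 52, 81, 101. Column totals: 51, 101, 82. Grand total N = 234.
Expected counts (row total × column total / N):
  Electronics, Store 1: 52×51/234 = 11.3333
  Electronics, Store 2: 52×101/234 = 22.4444
  Electronics, Store 3: 52×82/234 = 18.2222
  Clothing, Store 1: 81×51/234 = 17.6538
  Clothing, Store 2: 81×101/234 = 34.9615
  Clothing, Store 3: 81×82/234 = 28.3846
  Grocery, Store 1: 101×51/234 = 22.0128
  Grocery, Store 2: 101×101/234 = 43.5940
  Grocery, Store 3: 101×82/234 = 35.3932
Contributions (O − E)²/E:
  (15 − 11.3333)²/11.3333 = 1.1863
  (29 − 22.4444)²/22.4444 = 1.9148
  (8 − 18.2222)²/18.2222 = 5.7344
  (20 − 17.6538)²/17.6538 = 0.3118
  (32 − 34.9615)²/34.9615 = 0.2509
  (29 − 28.3846)²/28.3846 = 0.0133
  (16 − 22.0128)²/22.0128 = 1.6424
  (40 − 43.5940)²/43.5940 = 0.2963
  (45 − 35.3932)²/35.3932 = 2.6076
χ² = 1.1863 + 1.9148 + 5.7344 + 0.3118 + 0.2509 + 0.0133 + 1.6424 + 0.2963 + 2.6076 = 13.96

13.96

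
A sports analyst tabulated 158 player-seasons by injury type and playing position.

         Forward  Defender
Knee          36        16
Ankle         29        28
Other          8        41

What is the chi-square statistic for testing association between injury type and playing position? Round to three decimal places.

Row totals: 52, 57, 49. Column totals: 73, 85. Grand total N = 158.
Expected counts (row total × column total / N):
  Knee, Forward: 52×73/158 = 24.0253
  Knee, Defender: 52×85/158 = 27.9747
  Ankle, Forward: 57×73/158 = 26.3354
  Ankle, Defender: 57×85/158 = 30.6646
  Other, Forward: 49×73/158 = 22.6392
  Other, Defender: 49×85/158 = 26.3608
Contributions (O − E)²/E:
  (36 − 24.0253)²/24.0253 = 5.9684
  (16 − 27.9747)²/27.9747 = 5.1258
  (29 − 26.3354)²/26.3354 = 0.2696
  (28 − 30.6646)²/30.6646 = 0.2315
  (8 − 22.6392)²/22.6392 = 9.4662
  (41 − 26.3608)²/26.3608 = 8.1297
χ² = 5.9684 + 5.1258 + 0.2696 + 0.2315 + 9.4662 + 8.1297 = 29.191

29.191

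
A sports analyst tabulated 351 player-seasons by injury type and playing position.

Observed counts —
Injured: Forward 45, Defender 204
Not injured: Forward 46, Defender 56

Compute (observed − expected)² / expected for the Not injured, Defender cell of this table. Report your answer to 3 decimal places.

5.061

Row total (Not injured) = 102; column total (Defender) = 260; N = 351.
Expected count E = 102 × 260 / 351 = 75.5556.
Contribution = (O − E)²/E = (56 − 75.5556)² / 75.5556 = 5.061.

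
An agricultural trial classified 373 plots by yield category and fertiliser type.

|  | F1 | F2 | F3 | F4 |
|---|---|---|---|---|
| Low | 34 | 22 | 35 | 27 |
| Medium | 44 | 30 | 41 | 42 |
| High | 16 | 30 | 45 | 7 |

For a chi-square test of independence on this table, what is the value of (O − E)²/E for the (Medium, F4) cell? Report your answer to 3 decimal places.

Row total (Medium) = 157; column total (F4) = 76; N = 373.
Expected count E = 157 × 76 / 373 = 31.9893.
Contribution = (O − E)²/E = (42 − 31.9893)² / 31.9893 = 3.133.

3.133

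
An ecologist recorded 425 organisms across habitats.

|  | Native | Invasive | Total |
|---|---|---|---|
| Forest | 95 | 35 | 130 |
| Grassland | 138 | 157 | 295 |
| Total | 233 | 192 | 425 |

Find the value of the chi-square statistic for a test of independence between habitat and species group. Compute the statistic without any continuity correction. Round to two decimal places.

Grand total N = 425.
Expected counts (row total × column total / N):
  Forest, Native: 130×233/425 = 71.2706
  Forest, Invasive: 130×192/425 = 58.7294
  Grassland, Native: 295×233/425 = 161.7294
  Grassland, Invasive: 295×192/425 = 133.2706
Contributions (O − E)²/E:
  (95 − 71.2706)²/71.2706 = 7.9007
  (35 − 58.7294)²/58.7294 = 9.5878
  (138 − 161.7294)²/161.7294 = 3.4816
  (157 − 133.2706)²/133.2706 = 4.2251
χ² = 7.9007 + 9.5878 + 3.4816 + 4.2251 = 25.20

25.20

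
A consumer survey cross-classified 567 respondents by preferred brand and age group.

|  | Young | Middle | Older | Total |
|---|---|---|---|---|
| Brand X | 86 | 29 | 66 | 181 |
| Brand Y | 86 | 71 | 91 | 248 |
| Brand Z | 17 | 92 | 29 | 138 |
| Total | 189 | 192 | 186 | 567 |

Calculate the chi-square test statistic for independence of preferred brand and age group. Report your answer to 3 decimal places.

Grand total N = 567.
Expected counts (row total × column total / N):
  Brand X, Young: 181×189/567 = 60.3333
  Brand X, Middle: 181×192/567 = 61.2910
  Brand X, Older: 181×186/567 = 59.3757
  Brand Y, Young: 248×189/567 = 82.6667
  Brand Y, Middle: 248×192/567 = 83.9788
  Brand Y, Older: 248×186/567 = 81.3545
  Brand Z, Young: 138×189/567 = 46.0000
  Brand Z, Middle: 138×192/567 = 46.7302
  Brand Z, Older: 138×186/567 = 45.2698
Contributions (O − E)²/E:
  (86 − 60.3333)²/60.3333 = 10.9190
  (29 − 61.2910)²/61.2910 = 17.0124
  (66 − 59.3757)²/59.3757 = 0.7390
  (86 − 82.6667)²/82.6667 = 0.1344
  (71 − 83.9788)²/83.9788 = 2.0059
  (91 − 81.3545)²/81.3545 = 1.1436
  (17 − 46.0000)²/46.0000 = 18.2826
  (92 − 46.7302)²/46.7302 = 43.8550
  (29 − 45.2698)²/45.2698 = 5.8473
χ² = 10.9190 + 17.0124 + 0.7390 + 0.1344 + 2.0059 + 1.1436 + 18.2826 + 43.8550 + 5.8473 = 99.939

99.939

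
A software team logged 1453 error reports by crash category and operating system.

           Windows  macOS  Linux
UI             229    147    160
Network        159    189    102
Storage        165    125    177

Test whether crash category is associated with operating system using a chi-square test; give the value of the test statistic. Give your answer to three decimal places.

Row totals: 536, 450, 467. Column totals: 553, 461, 439. Grand total N = 1453.
Expected counts (row total × column total / N):
  UI, Windows: 536×553/1453 = 203.9972
  UI, macOS: 536×461/1453 = 170.0592
  UI, Linux: 536×439/1453 = 161.9436
  Network, Windows: 450×553/1453 = 171.2663
  Network, macOS: 450×461/1453 = 142.7736
  Network, Linux: 450×439/1453 = 135.9601
  Storage, Windows: 467×553/1453 = 177.7364
  Storage, macOS: 467×461/1453 = 148.1672
  Storage, Linux: 467×439/1453 = 141.0964
Contributions (O − E)²/E:
  (229 − 203.9972)²/203.9972 = 3.0645
  (147 − 170.0592)²/170.0592 = 3.1267
  (160 − 161.9436)²/161.9436 = 0.0233
  (159 − 171.2663)²/171.2663 = 0.8785
  (189 − 142.7736)²/142.7736 = 14.9669
  (102 − 135.9601)²/135.9601 = 8.4826
  (165 − 177.7364)²/177.7364 = 0.9127
  (125 − 148.1672)²/148.1672 = 3.6224
  (177 − 141.0964)²/141.0964 = 9.1361
χ² = 3.0645 + 3.1267 + 0.0233 + 0.8785 + 14.9669 + 8.4826 + 0.9127 + 3.6224 + 9.1361 = 44.214

44.214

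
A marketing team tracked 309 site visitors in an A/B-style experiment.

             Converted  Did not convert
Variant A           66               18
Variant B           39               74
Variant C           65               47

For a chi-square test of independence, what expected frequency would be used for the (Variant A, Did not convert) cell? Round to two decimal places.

Row total (Variant A) = 84; column total (Did not convert) = 139; grand total N = 309.
Expected count = (row total × column total) / N = 84 × 139 / 309 = 37.79.

37.79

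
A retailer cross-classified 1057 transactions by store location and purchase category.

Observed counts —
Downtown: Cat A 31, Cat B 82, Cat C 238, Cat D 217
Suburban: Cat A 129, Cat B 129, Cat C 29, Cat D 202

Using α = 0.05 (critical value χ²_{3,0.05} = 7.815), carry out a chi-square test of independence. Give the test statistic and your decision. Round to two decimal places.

Row totals: 568, 489. Column totals: 160, 211, 267, 419. Grand total N = 1057.
Expected counts (row total × column total / N):
  Downtown, Cat A: 568×160/1057 = 85.979
  Downtown, Cat B: 568×211/1057 = 113.385
  Downtown, Cat C: 568×267/1057 = 143.478
  Downtown, Cat D: 568×419/1057 = 225.158
  Suburban, Cat A: 489×160/1057 = 74.021
  Suburban, Cat B: 489×211/1057 = 97.615
  Suburban, Cat C: 489×267/1057 = 123.522
  Suburban, Cat D: 489×419/1057 = 193.842
Contributions (O − E)²/E:
  (31 − 85.979)²/85.979 = 35.1561
  (82 − 113.385)²/113.385 = 8.6874
  (238 − 143.478)²/143.478 = 62.2702
  (217 − 225.158)²/225.158 = 0.2956
  (129 − 74.021)²/74.021 = 40.8356
  (129 − 97.615)²/97.615 = 10.0908
  (29 − 123.522)²/123.522 = 72.3305
  (202 − 193.842)²/193.842 = 0.3433
χ² = 35.1561 + 8.6874 + 62.2702 + 0.2956 + 40.8356 + 10.0908 + 72.3305 + 0.3433 = 230.01
df = (2−1)(4−1) = 3. Since 230.01 > 7.815, reject the null hypothesis of independence at α = 0.05.

230.01; reject H₀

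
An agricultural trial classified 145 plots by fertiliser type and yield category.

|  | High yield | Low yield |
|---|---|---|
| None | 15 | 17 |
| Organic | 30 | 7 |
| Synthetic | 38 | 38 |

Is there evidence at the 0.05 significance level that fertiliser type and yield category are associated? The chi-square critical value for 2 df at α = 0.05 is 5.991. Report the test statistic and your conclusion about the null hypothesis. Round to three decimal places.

Row totals: 32, 37, 76. Column totals: 83, 62. Grand total N = 145.
Expected counts (row total × column total / N):
  None, High yield: 32×83/145 = 18.3172
  None, Low yield: 32×62/145 = 13.6828
  Organic, High yield: 37×83/145 = 21.1793
  Organic, Low yield: 37×62/145 = 15.8207
  Synthetic, High yield: 76×83/145 = 43.5034
  Synthetic, Low yield: 76×62/145 = 32.4966
Contributions (O − E)²/E:
  (15 − 18.3172)²/18.3172 = 0.6007
  (17 − 13.6828)²/13.6828 = 0.8042
  (30 − 21.1793)²/21.1793 = 3.6736
  (7 − 15.8207)²/15.8207 = 4.9179
  (38 − 43.5034)²/43.5034 = 0.6962
  (38 − 32.4966)²/32.4966 = 0.9320
χ² = 0.6007 + 0.8042 + 3.6736 + 4.9179 + 0.6962 + 0.9320 = 11.625
df = (3−1)(2−1) = 2. Since 11.625 > 5.991, reject the null hypothesis of independence at α = 0.05.

11.625; reject H₀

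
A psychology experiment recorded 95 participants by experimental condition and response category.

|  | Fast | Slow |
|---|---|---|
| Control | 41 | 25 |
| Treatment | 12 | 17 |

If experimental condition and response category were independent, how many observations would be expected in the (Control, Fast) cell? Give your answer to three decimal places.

Row total (Control) = 66; column total (Fast) = 53; grand total N = 95.
Expected count = (row total × column total) / N = 66 × 53 / 95 = 36.821.

36.821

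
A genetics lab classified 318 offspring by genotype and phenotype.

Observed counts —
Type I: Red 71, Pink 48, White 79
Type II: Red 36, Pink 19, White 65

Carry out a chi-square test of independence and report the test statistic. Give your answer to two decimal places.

6.63

Row totals: 198, 120. Column totals: 107, 67, 144. Grand total N = 318.
Expected counts (row total × column total / N):
  Type I, Red: 198×107/318 = 66.623
  Type I, Pink: 198×67/318 = 41.717
  Type I, White: 198×144/318 = 89.660
  Type II, Red: 120×107/318 = 40.377
  Type II, Pink: 120×67/318 = 25.283
  Type II, White: 120×144/318 = 54.340
Contributions (O − E)²/E:
  (71 − 66.623)²/66.623 = 0.2876
  (48 − 41.717)²/41.717 = 0.9463
  (79 − 89.660)²/89.660 = 1.2674
  (36 − 40.377)²/40.377 = 0.4745
  (19 − 25.283)²/25.283 = 1.5614
  (65 − 54.340)²/54.340 = 2.0912
χ² = 0.2876 + 0.9463 + 1.2674 + 0.4745 + 1.5614 + 2.0912 = 6.63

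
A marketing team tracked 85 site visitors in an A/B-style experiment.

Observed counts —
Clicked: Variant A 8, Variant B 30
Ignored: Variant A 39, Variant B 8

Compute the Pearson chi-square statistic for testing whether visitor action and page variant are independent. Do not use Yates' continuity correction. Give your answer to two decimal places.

Row totals: 38, 47. Column totals: 47, 38. Grand total N = 85.
Expected counts (row total × column total / N):
  Clicked, Variant A: 38×47/85 = 21.0118
  Clicked, Variant B: 38×38/85 = 16.9882
  Ignored, Variant A: 47×47/85 = 25.9882
  Ignored, Variant B: 47×38/85 = 21.0118
Contributions (O − E)²/E:
  (8 − 21.0118)²/21.0118 = 8.0577
  (30 − 16.9882)²/16.9882 = 9.9661
  (39 − 25.9882)²/25.9882 = 6.5148
  (8 − 21.0118)²/21.0118 = 8.0577
χ² = 8.0577 + 9.9661 + 6.5148 + 8.0577 = 32.60

32.60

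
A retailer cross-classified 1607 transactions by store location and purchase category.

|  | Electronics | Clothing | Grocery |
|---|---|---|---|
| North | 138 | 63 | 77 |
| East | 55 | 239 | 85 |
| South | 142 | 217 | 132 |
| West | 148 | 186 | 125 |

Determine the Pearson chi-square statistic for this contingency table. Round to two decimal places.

Row totals: 278, 379, 491, 459. Column totals: 483, 705, 419. Grand total N = 1607.
Expected counts (row total × column total / N):
  North, Electronics: 278×483/1607 = 83.556
  North, Clothing: 278×705/1607 = 121.960
  North, Grocery: 278×419/1607 = 72.484
  East, Electronics: 379×483/1607 = 113.912
  East, Clothing: 379×705/1607 = 166.269
  East, Grocery: 379×419/1607 = 98.818
  South, Electronics: 491×483/1607 = 147.575
  South, Clothing: 491×705/1607 = 215.404
  South, Grocery: 491×419/1607 = 128.021
  West, Electronics: 459×483/1607 = 137.957
  West, Clothing: 459×705/1607 = 201.366
  West, Grocery: 459×419/1607 = 119.677
Contributions (O − E)²/E:
  (138 − 83.556)²/83.556 = 35.4750
  (63 − 121.960)²/121.960 = 28.5035
  (77 − 72.484)²/72.484 = 0.2814
  (55 − 113.912)²/113.912 = 30.4676
  (239 − 166.269)²/166.269 = 31.8147
  (85 − 98.818)²/98.818 = 1.9322
  (142 − 147.575)²/147.575 = 0.2106
  (217 − 215.404)²/215.404 = 0.0118
  (132 − 128.021)²/128.021 = 0.1237
  (148 − 137.957)²/137.957 = 0.7311
  (186 − 201.366)²/201.366 = 1.1726
  (125 − 119.677)²/119.677 = 0.2368
χ² = 35.4750 + 28.5035 + 0.2814 + 30.4676 + 31.8147 + 1.9322 + 0.2106 + 0.0118 + 0.1237 + 0.7311 + 1.1726 + 0.2368 = 130.96

130.96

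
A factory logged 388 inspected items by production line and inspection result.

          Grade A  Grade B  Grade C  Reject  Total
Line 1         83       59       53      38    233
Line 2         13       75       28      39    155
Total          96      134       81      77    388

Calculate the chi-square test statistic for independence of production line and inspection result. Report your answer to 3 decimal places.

46.896

Grand total N = 388.
Expected counts (row total × column total / N):
  Line 1, Grade A: 233×96/388 = 57.6495
  Line 1, Grade B: 233×134/388 = 80.4691
  Line 1, Grade C: 233×81/388 = 48.6418
  Line 1, Reject: 233×77/388 = 46.2397
  Line 2, Grade A: 155×96/388 = 38.3505
  Line 2, Grade B: 155×134/388 = 53.5309
  Line 2, Grade C: 155×81/388 = 32.3582
  Line 2, Reject: 155×77/388 = 30.7603
Contributions (O − E)²/E:
  (83 − 57.6495)²/57.6495 = 11.1475
  (59 − 80.4691)²/80.4691 = 5.7279
  (53 − 48.6418)²/48.6418 = 0.3905
  (38 − 46.2397)²/46.2397 = 1.4683
  (13 − 38.3505)²/38.3505 = 16.7572
  (75 − 53.5309)²/53.5309 = 8.6104
  (28 − 32.3582)²/32.3582 = 0.5870
  (39 − 30.7603)²/30.7603 = 2.2072
χ² = 11.1475 + 5.7279 + 0.3905 + 1.4683 + 16.7572 + 8.6104 + 0.5870 + 2.2072 = 46.896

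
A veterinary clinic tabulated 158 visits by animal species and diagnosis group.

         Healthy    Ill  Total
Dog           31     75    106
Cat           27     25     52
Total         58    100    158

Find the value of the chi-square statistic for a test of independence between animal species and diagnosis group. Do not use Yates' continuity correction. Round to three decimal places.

7.722

Grand total N = 158.
Expected counts (row total × column total / N):
  Dog, Healthy: 106×58/158 = 38.9114
  Dog, Ill: 106×100/158 = 67.0886
  Cat, Healthy: 52×58/158 = 19.0886
  Cat, Ill: 52×100/158 = 32.9114
Contributions (O − E)²/E:
  (31 − 38.9114)²/38.9114 = 1.6085
  (75 − 67.0886)²/67.0886 = 0.9329
  (27 − 19.0886)²/19.0886 = 3.2789
  (25 − 32.9114)²/32.9114 = 1.9018
χ² = 1.6085 + 0.9329 + 3.2789 + 1.9018 = 7.722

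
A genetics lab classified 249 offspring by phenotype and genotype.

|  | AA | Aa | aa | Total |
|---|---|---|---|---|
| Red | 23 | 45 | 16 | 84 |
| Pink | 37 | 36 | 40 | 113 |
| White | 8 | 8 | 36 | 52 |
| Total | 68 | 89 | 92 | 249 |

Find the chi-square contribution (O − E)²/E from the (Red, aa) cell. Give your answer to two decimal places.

7.28

Row total (Red) = 84; column total (aa) = 92; N = 249.
Expected count E = 84 × 92 / 249 = 31.036.
Contribution = (O − E)²/E = (16 − 31.036)² / 31.036 = 7.28.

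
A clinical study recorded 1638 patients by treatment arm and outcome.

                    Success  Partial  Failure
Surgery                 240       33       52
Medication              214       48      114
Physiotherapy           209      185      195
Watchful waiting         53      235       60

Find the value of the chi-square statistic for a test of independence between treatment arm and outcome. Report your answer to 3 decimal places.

Row totals: 325, 376, 589, 348. Column totals: 716, 501, 421. Grand total N = 1638.
Expected counts (row total × column total / N):
  Surgery, Success: 325×716/1638 = 142.06349
  Surgery, Partial: 325×501/1638 = 99.40476
  Surgery, Failure: 325×421/1638 = 83.53175
  Medication, Success: 376×716/1638 = 164.35653
  Medication, Partial: 376×501/1638 = 115.00366
  Medication, Failure: 376×421/1638 = 96.63980
  Physiotherapy, Success: 589×716/1638 = 257.46276
  Physiotherapy, Partial: 589×501/1638 = 180.15201
  Physiotherapy, Failure: 589×421/1638 = 151.38523
  Watchful waiting, Success: 348×716/1638 = 152.11722
  Watchful waiting, Partial: 348×501/1638 = 106.43956
  Watchful waiting, Failure: 348×421/1638 = 89.44322
Contributions (O − E)²/E:
  (240 − 142.06349)²/142.06349 = 67.5160
  (33 − 99.40476)²/99.40476 = 44.3600
  (52 − 83.53175)²/83.53175 = 11.9027
  (214 − 164.35653)²/164.35653 = 14.9947
  (48 − 115.00366)²/115.00366 = 39.0378
  (114 − 96.63980)²/96.63980 = 3.1186
  (209 − 257.46276)²/257.46276 = 9.1222
  (185 − 180.15201)²/180.15201 = 0.1305
  (195 − 151.38523)²/151.38523 = 12.5656
  (53 − 152.11722)²/152.11722 = 64.5832
  (235 − 106.43956)²/106.43956 = 155.2786
  (60 − 89.44322)²/89.44322 = 9.6922
χ² = 67.5160 + 44.3600 + 11.9027 + 14.9947 + 39.0378 + 3.1186 + 9.1222 + 0.1305 + 12.5656 + 64.5832 + 155.2786 + 9.6922 = 432.302

432.302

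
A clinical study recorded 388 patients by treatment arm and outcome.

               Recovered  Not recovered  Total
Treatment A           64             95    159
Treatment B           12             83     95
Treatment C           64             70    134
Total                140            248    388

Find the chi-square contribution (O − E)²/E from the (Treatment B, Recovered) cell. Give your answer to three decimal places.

Row total (Treatment B) = 95; column total (Recovered) = 140; N = 388.
Expected count E = 95 × 140 / 388 = 34.2784.
Contribution = (O − E)²/E = (12 − 34.2784)² / 34.2784 = 14.479.

14.479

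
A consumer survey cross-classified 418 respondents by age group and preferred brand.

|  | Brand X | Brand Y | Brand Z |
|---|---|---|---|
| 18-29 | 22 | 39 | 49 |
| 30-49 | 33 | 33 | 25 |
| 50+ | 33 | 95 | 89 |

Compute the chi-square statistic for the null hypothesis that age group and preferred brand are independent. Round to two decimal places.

Row totals: 110, 91, 217. Column totals: 88, 167, 163. Grand total N = 418.
Expected counts (row total × column total / N):
  18-29, Brand X: 110×88/418 = 23.158
  18-29, Brand Y: 110×167/418 = 43.947
  18-29, Brand Z: 110×163/418 = 42.895
  30-49, Brand X: 91×88/418 = 19.158
  30-49, Brand Y: 91×167/418 = 36.356
  30-49, Brand Z: 91×163/418 = 35.486
  50+, Brand X: 217×88/418 = 45.684
  50+, Brand Y: 217×167/418 = 86.696
  50+, Brand Z: 217×163/418 = 84.620
Contributions (O − E)²/E:
  (22 − 23.158)²/23.158 = 0.0579
  (39 − 43.947)²/43.947 = 0.5569
  (49 − 42.895)²/42.895 = 0.8689
  (33 − 19.158)²/19.158 = 10.0011
  (33 − 36.356)²/36.356 = 0.3098
  (25 − 35.486)²/35.486 = 3.0986
  (33 − 45.684)²/45.684 = 3.5217
  (95 − 86.696)²/86.696 = 0.7954
  (89 − 84.620)²/84.620 = 0.2267
χ² = 0.0579 + 0.5569 + 0.8689 + 10.0011 + 0.3098 + 3.0986 + 3.5217 + 0.7954 + 0.2267 = 19.44

19.44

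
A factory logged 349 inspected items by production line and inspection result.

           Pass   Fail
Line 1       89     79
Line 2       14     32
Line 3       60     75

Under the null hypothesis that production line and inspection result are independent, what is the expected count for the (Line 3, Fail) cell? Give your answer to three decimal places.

Row total (Line 3) = 135; column total (Fail) = 186; grand total N = 349.
Expected count = (row total × column total) / N = 135 × 186 / 349 = 71.948.

71.948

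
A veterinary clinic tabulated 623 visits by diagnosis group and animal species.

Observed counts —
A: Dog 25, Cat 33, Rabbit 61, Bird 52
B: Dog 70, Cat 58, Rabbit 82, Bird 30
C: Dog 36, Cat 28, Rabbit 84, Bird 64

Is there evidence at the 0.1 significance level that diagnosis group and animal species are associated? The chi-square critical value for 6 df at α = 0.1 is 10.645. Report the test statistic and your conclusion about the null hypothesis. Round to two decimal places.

Row totals: 171, 240, 212. Column totals: 131, 119, 227, 146. Grand total N = 623.
Expected counts (row total × column total / N):
  A, Dog: 171×131/623 = 35.9567
  A, Cat: 171×119/623 = 32.6629
  A, Rabbit: 171×227/623 = 62.3066
  A, Bird: 171×146/623 = 40.0738
  B, Dog: 240×131/623 = 50.4655
  B, Cat: 240×119/623 = 45.8427
  B, Rabbit: 240×227/623 = 87.4478
  B, Bird: 240×146/623 = 56.2440
  C, Dog: 212×131/623 = 44.5778
  C, Cat: 212×119/623 = 40.4944
  C, Rabbit: 212×227/623 = 77.2456
  C, Bird: 212×146/623 = 49.6822
Contributions (O − E)²/E:
  (25 − 35.9567)²/35.9567 = 3.3387
  (33 − 32.6629)²/32.6629 = 0.0035
  (61 − 62.3066)²/62.3066 = 0.0274
  (52 − 40.0738)²/40.0738 = 3.5493
  (70 − 50.4655)²/50.4655 = 7.5615
  (58 − 45.8427)²/45.8427 = 3.2241
  (82 − 87.4478)²/87.4478 = 0.3394
  (30 − 56.2440)²/56.2440 = 12.2457
  (36 − 44.5778)²/44.5778 = 1.6506
  (28 − 40.4944)²/40.4944 = 3.8551
  (84 − 77.2456)²/77.2456 = 0.5906
  (64 − 49.6822)²/49.6822 = 4.1262
χ² = 3.3387 + 0.0035 + 0.0274 + 3.5493 + 7.5615 + 3.2241 + 0.3394 + 12.2457 + 1.6506 + 3.8551 + 0.5906 + 4.1262 = 40.51
df = (3−1)(4−1) = 6. Since 40.51 > 10.645, reject the null hypothesis of independence at α = 0.1.

40.51; reject H₀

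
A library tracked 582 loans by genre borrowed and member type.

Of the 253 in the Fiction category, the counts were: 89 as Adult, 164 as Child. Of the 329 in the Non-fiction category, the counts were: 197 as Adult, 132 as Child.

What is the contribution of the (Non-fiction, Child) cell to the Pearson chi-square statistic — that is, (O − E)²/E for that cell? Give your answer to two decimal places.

Row total (Non-fiction) = 329; column total (Child) = 296; N = 582.
Expected count E = 329 × 296 / 582 = 167.326.
Contribution = (O − E)²/E = (132 − 167.326)² / 167.326 = 7.46.

7.46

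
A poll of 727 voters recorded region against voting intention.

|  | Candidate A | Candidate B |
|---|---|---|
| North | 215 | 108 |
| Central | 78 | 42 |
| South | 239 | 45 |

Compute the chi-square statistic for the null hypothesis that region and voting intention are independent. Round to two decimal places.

Row totals: 323, 120, 284. Column totals: 532, 195. Grand total N = 727.
Expected counts (row total × column total / N):
  North, Candidate A: 323×532/727 = 236.363
  North, Candidate B: 323×195/727 = 86.637
  Central, Candidate A: 120×532/727 = 87.813
  Central, Candidate B: 120×195/727 = 32.187
  South, Candidate A: 284×532/727 = 207.824
  South, Candidate B: 284×195/727 = 76.176
Contributions (O − E)²/E:
  (215 − 236.363)²/236.363 = 1.9308
  (108 − 86.637)²/86.637 = 5.2677
  (78 − 87.813)²/87.813 = 1.0966
  (42 − 32.187)²/32.187 = 2.9917
  (239 − 207.824)²/207.824 = 4.6768
  (45 − 76.176)²/76.176 = 12.7592
χ² = 1.9308 + 5.2677 + 1.0966 + 2.9917 + 4.6768 + 12.7592 = 28.72

28.72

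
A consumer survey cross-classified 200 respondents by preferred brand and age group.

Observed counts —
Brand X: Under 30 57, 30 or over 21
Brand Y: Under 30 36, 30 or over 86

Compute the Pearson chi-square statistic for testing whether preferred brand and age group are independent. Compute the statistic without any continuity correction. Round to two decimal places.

36.31

Row totals: 78, 122. Column totals: 93, 107. Grand total N = 200.
Expected counts (row total × column total / N):
  Brand X, Under 30: 78×93/200 = 36.270
  Brand X, 30 or over: 78×107/200 = 41.730
  Brand Y, Under 30: 122×93/200 = 56.730
  Brand Y, 30 or over: 122×107/200 = 65.270
Contributions (O − E)²/E:
  (57 − 36.270)²/36.270 = 11.8482
  (21 − 41.730)²/41.730 = 10.2979
  (36 − 56.730)²/56.730 = 7.5751
  (86 − 65.270)²/65.270 = 6.5839
χ² = 11.8482 + 10.2979 + 7.5751 + 6.5839 = 36.31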